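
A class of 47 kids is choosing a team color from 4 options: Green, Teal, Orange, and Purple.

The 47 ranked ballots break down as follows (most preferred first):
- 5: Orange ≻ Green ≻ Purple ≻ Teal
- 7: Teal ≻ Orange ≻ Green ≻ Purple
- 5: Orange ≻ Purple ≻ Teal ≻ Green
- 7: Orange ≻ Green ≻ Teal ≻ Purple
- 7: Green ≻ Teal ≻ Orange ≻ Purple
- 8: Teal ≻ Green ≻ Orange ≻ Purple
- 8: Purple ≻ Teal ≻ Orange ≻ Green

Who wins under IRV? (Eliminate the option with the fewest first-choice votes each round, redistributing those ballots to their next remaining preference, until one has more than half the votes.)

Round 1: Green 7, Teal 15, Orange 17, Purple 8. Green eliminated.
Round 2: Teal 22, Orange 17, Purple 8. Purple eliminated.
Round 3: Teal 30, Orange 17. Teal has a majority (≥24).

Teal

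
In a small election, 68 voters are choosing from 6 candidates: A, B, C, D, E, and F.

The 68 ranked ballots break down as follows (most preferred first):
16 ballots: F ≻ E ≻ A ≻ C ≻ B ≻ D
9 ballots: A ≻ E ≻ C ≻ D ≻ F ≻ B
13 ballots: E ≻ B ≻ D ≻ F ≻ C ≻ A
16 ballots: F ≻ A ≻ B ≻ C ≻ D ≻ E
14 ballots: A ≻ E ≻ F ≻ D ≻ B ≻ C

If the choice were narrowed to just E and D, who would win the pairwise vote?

E is ranked above D on 52 ballots; D above E on 16.

E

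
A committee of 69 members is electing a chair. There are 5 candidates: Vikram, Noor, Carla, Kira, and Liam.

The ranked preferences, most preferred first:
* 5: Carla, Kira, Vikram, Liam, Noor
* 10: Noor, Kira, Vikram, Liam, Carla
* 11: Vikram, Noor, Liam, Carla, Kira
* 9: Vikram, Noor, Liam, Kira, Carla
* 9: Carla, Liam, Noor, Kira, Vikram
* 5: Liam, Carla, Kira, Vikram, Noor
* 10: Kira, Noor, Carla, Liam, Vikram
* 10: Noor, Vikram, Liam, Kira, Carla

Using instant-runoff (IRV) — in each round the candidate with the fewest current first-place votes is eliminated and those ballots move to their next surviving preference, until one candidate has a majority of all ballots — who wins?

Round 1: Vikram 20, Noor 20, Carla 14, Kira 10, Liam 5. Liam eliminated.
Round 2: Vikram 20, Noor 20, Carla 19, Kira 10. Kira eliminated.
Round 3: Vikram 20, Noor 30, Carla 19. Carla eliminated.
Round 4: Vikram 30, Noor 39. Noor has a majority (≥35).

Noor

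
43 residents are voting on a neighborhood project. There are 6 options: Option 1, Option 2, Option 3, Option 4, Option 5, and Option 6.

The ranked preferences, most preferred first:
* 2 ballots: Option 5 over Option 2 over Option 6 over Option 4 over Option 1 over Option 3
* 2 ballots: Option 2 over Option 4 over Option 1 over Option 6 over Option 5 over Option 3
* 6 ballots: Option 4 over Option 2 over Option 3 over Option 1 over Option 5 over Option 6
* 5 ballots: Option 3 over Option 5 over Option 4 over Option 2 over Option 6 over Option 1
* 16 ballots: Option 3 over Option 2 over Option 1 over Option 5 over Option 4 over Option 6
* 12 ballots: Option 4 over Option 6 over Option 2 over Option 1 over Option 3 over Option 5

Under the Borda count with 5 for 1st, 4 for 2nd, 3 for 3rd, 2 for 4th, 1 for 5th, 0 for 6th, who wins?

Option 1: 2×1 + 2×3 + 6×2 + 5×0 + 16×3 + 12×2 = 92
Option 2: 2×4 + 2×5 + 6×4 + 5×2 + 16×4 + 12×3 = 152
Option 3: 2×0 + 2×0 + 6×3 + 5×5 + 16×5 + 12×1 = 135
Option 4: 2×2 + 2×4 + 6×5 + 5×3 + 16×1 + 12×5 = 133
Option 5: 2×5 + 2×1 + 6×1 + 5×4 + 16×2 + 12×0 = 70
Option 6: 2×3 + 2×2 + 6×0 + 5×1 + 16×0 + 12×4 = 63

Option 2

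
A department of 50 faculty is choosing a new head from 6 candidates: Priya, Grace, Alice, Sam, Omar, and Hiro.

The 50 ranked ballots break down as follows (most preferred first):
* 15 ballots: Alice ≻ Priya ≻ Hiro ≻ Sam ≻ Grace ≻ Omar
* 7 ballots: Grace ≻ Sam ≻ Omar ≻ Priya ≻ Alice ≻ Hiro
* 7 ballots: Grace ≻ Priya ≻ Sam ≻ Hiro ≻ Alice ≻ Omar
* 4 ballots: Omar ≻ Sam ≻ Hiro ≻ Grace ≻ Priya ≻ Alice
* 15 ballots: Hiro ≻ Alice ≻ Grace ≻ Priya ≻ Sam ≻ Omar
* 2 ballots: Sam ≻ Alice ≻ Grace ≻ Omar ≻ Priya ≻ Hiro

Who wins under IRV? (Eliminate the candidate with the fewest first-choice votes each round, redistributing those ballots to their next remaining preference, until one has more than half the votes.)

Hiro

Round 1: Priya 0, Grace 14, Alice 15, Sam 2, Omar 4, Hiro 15. Priya eliminated.
Round 2: Grace 14, Alice 15, Sam 2, Omar 4, Hiro 15. Sam eliminated.
Round 3: Grace 14, Alice 17, Omar 4, Hiro 15. Omar eliminated.
Round 4: Grace 14, Alice 17, Hiro 19. Grace eliminated.
Round 5: Alice 24, Hiro 26. Hiro has a majority (≥26).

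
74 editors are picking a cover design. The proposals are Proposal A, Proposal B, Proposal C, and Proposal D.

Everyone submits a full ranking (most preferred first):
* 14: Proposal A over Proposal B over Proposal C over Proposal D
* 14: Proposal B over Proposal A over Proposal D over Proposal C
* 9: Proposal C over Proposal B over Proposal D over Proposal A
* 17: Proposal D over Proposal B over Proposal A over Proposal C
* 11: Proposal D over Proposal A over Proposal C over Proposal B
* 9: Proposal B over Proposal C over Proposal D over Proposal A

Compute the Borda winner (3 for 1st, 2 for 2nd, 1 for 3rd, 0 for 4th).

Proposal B

Proposal A: 14×3 + 14×2 + 9×0 + 17×1 + 11×2 + 9×0 = 109
Proposal B: 14×2 + 14×3 + 9×2 + 17×2 + 11×0 + 9×3 = 149
Proposal C: 14×1 + 14×0 + 9×3 + 17×0 + 11×1 + 9×2 = 70
Proposal D: 14×0 + 14×1 + 9×1 + 17×3 + 11×3 + 9×1 = 116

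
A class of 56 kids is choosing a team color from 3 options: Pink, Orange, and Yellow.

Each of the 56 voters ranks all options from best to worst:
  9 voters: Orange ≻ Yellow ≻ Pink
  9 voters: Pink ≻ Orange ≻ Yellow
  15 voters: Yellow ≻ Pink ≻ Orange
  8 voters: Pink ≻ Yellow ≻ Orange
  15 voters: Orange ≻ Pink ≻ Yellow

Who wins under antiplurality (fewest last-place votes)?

Pink

Last-place votes: Pink 9, Orange 23, Yellow 24.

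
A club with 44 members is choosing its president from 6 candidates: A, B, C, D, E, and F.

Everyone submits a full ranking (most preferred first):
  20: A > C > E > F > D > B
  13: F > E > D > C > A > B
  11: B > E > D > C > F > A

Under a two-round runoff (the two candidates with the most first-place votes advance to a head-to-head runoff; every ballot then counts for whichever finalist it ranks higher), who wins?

F

Round 1 first-place votes: A 20, B 11, C 0, D 0, E 0, F 13. A and F advance.
Runoff: A is ranked above F on 20 ballots, F above A on 24.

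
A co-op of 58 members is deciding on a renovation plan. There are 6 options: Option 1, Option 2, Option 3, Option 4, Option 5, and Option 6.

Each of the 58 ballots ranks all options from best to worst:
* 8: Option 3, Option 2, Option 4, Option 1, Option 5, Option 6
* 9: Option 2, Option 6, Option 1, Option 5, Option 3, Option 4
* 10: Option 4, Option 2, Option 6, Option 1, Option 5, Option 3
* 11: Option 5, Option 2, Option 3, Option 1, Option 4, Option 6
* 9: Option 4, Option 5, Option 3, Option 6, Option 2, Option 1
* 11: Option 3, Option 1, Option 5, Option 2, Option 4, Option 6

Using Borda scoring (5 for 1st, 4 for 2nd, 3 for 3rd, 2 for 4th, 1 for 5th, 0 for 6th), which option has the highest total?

Option 1: 8×2 + 9×3 + 10×2 + 11×2 + 9×0 + 11×4 = 129
Option 2: 8×4 + 9×5 + 10×4 + 11×4 + 9×1 + 11×2 = 192
Option 3: 8×5 + 9×1 + 10×0 + 11×3 + 9×3 + 11×5 = 164
Option 4: 8×3 + 9×0 + 10×5 + 11×1 + 9×5 + 11×1 = 141
Option 5: 8×1 + 9×2 + 10×1 + 11×5 + 9×4 + 11×3 = 160
Option 6: 8×0 + 9×4 + 10×3 + 11×0 + 9×2 + 11×0 = 84

Option 2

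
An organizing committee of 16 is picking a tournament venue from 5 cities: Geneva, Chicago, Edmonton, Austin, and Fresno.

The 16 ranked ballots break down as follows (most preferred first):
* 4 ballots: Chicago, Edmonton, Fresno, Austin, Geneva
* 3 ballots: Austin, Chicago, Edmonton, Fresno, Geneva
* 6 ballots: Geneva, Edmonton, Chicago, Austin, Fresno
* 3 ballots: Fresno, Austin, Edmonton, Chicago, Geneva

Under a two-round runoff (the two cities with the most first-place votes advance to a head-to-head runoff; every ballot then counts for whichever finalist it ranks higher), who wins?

Round 1 first-place votes: Geneva 6, Chicago 4, Edmonton 0, Austin 3, Fresno 3. Geneva and Chicago advance.
Runoff: Geneva is ranked above Chicago on 6 ballots, Chicago above Geneva on 10.

Chicago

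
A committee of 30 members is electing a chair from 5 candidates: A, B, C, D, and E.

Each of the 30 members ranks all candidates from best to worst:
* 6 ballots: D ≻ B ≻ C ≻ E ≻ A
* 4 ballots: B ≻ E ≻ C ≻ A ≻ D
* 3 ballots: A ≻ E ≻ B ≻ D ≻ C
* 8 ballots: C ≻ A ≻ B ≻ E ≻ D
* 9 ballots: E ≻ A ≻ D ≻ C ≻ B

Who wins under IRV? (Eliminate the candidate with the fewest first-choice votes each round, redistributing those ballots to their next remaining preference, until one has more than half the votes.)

E

Round 1: A 3, B 4, C 8, D 6, E 9. A eliminated.
Round 2: B 4, C 8, D 6, E 12. B eliminated.
Round 3: C 8, D 6, E 16. E has a majority (≥16).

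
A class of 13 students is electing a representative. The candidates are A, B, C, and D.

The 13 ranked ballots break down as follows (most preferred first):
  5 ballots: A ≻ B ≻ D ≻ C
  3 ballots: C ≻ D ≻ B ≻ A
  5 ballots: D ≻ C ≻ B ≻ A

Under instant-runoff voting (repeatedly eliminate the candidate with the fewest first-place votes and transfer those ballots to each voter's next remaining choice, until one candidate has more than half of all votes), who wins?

D

Round 1: A 5, B 0, C 3, D 5. B eliminated.
Round 2: A 5, C 3, D 5. C eliminated.
Round 3: A 5, D 8. D has a majority (≥7).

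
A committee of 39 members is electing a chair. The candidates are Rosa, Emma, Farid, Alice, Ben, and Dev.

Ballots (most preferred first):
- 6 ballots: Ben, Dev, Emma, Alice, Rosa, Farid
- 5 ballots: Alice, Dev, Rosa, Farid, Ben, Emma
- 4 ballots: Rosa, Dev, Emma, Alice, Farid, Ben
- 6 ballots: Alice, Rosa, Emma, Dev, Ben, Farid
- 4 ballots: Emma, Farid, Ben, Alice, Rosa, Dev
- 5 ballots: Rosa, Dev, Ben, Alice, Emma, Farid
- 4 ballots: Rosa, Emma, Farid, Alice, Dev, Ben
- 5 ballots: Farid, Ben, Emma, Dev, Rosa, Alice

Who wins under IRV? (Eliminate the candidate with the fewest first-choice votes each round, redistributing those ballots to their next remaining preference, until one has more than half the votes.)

Alice

Round 1: Rosa 13, Emma 4, Farid 5, Alice 11, Ben 6, Dev 0. Dev eliminated.
Round 2: Rosa 13, Emma 4, Farid 5, Alice 11, Ben 6. Emma eliminated.
Round 3: Rosa 13, Farid 9, Alice 11, Ben 6. Ben eliminated.
Round 4: Rosa 13, Farid 9, Alice 17. Farid eliminated.
Round 5: Rosa 18, Alice 21. Alice has a majority (≥20).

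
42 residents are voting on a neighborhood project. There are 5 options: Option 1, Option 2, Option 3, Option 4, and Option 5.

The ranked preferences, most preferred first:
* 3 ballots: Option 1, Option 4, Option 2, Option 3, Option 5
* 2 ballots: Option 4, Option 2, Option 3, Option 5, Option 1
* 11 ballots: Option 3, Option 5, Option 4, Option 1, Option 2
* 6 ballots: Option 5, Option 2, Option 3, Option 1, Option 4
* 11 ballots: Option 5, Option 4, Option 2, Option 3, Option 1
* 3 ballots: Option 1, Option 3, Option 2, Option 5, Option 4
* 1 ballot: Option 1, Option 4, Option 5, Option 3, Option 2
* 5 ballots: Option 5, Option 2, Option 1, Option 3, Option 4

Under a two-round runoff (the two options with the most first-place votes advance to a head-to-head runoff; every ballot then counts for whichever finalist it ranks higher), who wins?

Option 5

Round 1 first-place votes: Option 1 7, Option 2 0, Option 3 11, Option 4 2, Option 5 22. Option 5 and Option 3 advance.
Runoff: Option 5 is ranked above Option 3 on 23 ballots, Option 3 above Option 5 on 19.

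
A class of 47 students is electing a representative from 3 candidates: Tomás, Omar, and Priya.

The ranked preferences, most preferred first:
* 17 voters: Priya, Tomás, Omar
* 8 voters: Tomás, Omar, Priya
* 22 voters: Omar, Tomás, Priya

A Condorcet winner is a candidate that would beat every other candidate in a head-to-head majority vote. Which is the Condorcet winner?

Tomás

Tomás vs Omar: 25–22
Tomás vs Priya: 30–17
Tomás beats every other candidate.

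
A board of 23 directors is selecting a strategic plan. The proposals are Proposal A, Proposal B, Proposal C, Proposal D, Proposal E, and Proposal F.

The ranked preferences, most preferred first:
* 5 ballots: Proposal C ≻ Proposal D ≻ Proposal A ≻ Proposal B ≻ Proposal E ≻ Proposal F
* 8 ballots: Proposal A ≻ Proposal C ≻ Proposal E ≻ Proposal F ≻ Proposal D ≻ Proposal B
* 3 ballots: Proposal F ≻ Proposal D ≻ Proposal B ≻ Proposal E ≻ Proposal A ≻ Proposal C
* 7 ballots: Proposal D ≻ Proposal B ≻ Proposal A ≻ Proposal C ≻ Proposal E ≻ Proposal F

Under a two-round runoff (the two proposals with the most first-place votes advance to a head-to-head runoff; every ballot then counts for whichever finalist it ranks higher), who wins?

Proposal D

Round 1 first-place votes: Proposal A 8, Proposal B 0, Proposal C 5, Proposal D 7, Proposal E 0, Proposal F 3. Proposal A and Proposal D advance.
Runoff: Proposal A is ranked above Proposal D on 8 ballots, Proposal D above Proposal A on 15.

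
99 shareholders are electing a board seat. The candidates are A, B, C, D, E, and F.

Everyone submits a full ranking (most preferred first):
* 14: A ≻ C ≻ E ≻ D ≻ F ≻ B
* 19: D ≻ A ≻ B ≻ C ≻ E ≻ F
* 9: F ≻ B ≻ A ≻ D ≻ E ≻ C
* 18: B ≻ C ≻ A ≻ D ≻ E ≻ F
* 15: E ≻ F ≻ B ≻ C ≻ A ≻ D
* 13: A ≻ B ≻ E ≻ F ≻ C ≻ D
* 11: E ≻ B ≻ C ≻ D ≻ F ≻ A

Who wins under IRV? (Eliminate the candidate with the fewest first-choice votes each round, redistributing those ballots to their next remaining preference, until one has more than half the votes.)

B

Round 1: A 27, B 18, C 0, D 19, E 26, F 9. C eliminated.
Round 2: A 27, B 18, D 19, E 26, F 9. F eliminated.
Round 3: A 27, B 27, D 19, E 26. D eliminated.
Round 4: A 46, B 27, E 26. E eliminated.
Round 5: A 46, B 53. B has a majority (≥50).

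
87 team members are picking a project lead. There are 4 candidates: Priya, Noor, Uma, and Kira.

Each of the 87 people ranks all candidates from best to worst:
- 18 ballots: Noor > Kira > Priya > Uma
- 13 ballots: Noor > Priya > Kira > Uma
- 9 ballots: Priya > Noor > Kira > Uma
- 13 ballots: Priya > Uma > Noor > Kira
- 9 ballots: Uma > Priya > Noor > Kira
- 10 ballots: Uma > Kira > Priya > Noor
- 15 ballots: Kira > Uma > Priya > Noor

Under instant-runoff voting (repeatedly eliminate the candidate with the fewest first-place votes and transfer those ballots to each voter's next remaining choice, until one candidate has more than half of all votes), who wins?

Round 1: Priya 22, Noor 31, Uma 19, Kira 15. Kira eliminated.
Round 2: Priya 22, Noor 31, Uma 34. Priya eliminated.
Round 3: Noor 40, Uma 47. Uma has a majority (≥44).

Uma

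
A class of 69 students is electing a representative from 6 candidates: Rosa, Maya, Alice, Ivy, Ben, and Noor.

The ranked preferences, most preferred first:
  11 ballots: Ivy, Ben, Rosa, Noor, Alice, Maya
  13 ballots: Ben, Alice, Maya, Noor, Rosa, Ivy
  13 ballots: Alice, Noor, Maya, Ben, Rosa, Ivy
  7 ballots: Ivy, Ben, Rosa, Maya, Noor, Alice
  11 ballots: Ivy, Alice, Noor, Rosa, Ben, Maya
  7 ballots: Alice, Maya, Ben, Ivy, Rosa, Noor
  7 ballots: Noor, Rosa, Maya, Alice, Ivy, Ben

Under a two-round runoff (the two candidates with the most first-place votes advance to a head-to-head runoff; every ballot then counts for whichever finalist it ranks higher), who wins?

Round 1 first-place votes: Rosa 0, Maya 0, Alice 20, Ivy 29, Ben 13, Noor 7. Ivy and Alice advance.
Runoff: Ivy is ranked above Alice on 29 ballots, Alice above Ivy on 40.

Alice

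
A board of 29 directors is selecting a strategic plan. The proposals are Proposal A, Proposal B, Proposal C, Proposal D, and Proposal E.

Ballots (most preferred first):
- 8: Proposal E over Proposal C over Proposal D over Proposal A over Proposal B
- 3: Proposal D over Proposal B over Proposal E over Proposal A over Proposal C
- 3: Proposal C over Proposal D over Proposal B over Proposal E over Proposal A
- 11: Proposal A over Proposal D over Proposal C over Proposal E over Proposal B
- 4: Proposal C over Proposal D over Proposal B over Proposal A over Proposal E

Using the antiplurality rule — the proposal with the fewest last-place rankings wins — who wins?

Proposal D

Last-place votes: Proposal A 3, Proposal B 19, Proposal C 3, Proposal D 0, Proposal E 4.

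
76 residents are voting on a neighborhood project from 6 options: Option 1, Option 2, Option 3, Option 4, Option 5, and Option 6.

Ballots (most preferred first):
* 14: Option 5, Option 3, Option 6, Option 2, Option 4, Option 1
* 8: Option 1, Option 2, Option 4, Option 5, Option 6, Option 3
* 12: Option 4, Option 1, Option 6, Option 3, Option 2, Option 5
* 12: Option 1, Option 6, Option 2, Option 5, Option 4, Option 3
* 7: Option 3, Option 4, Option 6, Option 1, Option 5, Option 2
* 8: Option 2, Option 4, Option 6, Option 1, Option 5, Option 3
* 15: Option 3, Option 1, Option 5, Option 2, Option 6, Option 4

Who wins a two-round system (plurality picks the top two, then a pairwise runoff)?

Option 1

Round 1 first-place votes: Option 1 20, Option 2 8, Option 3 22, Option 4 12, Option 5 14, Option 6 0. Option 3 and Option 1 advance.
Runoff: Option 3 is ranked above Option 1 on 36 ballots, Option 1 above Option 3 on 40.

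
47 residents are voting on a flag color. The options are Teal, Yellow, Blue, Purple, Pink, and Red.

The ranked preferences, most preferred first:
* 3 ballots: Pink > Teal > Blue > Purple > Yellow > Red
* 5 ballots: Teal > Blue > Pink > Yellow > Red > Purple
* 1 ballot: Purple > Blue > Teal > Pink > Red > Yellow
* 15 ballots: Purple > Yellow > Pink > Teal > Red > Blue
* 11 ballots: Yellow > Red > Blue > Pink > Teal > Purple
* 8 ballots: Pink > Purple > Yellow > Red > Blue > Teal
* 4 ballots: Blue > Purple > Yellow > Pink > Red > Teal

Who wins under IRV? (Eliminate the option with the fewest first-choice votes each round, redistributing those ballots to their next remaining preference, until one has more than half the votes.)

Round 1: Teal 5, Yellow 11, Blue 4, Purple 16, Pink 11, Red 0. Red eliminated.
Round 2: Teal 5, Yellow 11, Blue 4, Purple 16, Pink 11. Blue eliminated.
Round 3: Teal 5, Yellow 11, Purple 20, Pink 11. Teal eliminated.
Round 4: Yellow 11, Purple 20, Pink 16. Yellow eliminated.
Round 5: Purple 20, Pink 27. Pink has a majority (≥24).

Pink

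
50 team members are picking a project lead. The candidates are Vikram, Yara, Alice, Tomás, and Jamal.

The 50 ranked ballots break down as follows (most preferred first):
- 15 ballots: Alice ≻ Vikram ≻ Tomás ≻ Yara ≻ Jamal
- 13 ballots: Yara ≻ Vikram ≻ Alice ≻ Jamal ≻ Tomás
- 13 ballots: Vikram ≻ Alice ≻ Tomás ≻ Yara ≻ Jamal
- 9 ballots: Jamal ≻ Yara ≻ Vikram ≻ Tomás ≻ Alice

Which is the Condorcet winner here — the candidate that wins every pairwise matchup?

Vikram vs Yara: 28–22
Vikram vs Alice: 35–15
Vikram vs Tomás: 50–0
Vikram vs Jamal: 41–9
Vikram beats every other candidate.

Vikram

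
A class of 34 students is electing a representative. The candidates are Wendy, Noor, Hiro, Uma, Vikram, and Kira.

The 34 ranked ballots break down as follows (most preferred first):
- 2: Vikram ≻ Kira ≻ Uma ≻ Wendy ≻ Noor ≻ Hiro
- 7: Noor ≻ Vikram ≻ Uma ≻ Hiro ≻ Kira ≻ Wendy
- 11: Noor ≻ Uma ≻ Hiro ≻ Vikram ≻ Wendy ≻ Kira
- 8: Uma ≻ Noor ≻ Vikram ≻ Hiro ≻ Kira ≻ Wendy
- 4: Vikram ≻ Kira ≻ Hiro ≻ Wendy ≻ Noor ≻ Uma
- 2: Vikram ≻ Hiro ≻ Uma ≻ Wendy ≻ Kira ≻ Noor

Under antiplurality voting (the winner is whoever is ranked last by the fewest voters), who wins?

Vikram

Last-place votes: Wendy 15, Noor 2, Hiro 2, Uma 4, Vikram 0, Kira 11.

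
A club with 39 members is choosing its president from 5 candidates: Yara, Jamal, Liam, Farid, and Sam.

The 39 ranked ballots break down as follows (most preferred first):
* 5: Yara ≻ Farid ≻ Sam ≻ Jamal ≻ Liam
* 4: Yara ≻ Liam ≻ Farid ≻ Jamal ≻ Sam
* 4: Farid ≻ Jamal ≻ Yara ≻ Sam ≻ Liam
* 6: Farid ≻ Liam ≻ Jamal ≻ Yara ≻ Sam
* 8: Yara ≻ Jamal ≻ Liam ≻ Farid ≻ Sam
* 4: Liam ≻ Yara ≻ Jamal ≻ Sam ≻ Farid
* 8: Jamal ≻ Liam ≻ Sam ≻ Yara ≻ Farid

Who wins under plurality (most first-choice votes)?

First-place votes: Yara 17, Jamal 8, Liam 4, Farid 10, Sam 0.

Yara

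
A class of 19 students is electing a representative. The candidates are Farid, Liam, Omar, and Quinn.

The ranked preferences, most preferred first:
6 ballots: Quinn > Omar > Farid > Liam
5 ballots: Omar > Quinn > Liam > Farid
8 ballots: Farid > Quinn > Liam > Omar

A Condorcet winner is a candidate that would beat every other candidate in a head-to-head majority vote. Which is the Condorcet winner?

Quinn vs Farid: 11–8
Quinn vs Liam: 19–0
Quinn vs Omar: 14–5
Quinn beats every other candidate.

Quinn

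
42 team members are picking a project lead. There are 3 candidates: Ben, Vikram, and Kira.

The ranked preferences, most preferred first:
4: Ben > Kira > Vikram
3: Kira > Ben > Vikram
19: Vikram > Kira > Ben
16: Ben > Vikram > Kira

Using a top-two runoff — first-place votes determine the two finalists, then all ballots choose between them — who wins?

Round 1 first-place votes: Ben 20, Vikram 19, Kira 3. Ben and Vikram advance.
Runoff: Ben is ranked above Vikram on 23 ballots, Vikram above Ben on 19.

Ben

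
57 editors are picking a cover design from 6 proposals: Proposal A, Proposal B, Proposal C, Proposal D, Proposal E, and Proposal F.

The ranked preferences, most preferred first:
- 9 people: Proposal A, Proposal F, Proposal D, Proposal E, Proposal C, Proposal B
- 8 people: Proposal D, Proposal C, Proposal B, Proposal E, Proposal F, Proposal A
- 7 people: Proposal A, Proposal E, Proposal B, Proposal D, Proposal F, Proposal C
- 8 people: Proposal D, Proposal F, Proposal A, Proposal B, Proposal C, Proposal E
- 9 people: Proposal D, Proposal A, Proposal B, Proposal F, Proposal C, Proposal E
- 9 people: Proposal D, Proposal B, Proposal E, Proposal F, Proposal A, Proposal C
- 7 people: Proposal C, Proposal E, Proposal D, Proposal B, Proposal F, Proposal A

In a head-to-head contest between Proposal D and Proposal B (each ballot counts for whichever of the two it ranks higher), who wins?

Proposal D

Proposal D is ranked above Proposal B on 50 ballots; Proposal B above Proposal D on 7.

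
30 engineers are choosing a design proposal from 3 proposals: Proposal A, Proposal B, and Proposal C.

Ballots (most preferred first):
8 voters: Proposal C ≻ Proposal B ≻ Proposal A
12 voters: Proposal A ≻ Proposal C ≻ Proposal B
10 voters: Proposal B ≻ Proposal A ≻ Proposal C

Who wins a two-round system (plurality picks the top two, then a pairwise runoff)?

Proposal B

Round 1 first-place votes: Proposal A 12, Proposal B 10, Proposal C 8. Proposal A and Proposal B advance.
Runoff: Proposal A is ranked above Proposal B on 12 ballots, Proposal B above Proposal A on 18.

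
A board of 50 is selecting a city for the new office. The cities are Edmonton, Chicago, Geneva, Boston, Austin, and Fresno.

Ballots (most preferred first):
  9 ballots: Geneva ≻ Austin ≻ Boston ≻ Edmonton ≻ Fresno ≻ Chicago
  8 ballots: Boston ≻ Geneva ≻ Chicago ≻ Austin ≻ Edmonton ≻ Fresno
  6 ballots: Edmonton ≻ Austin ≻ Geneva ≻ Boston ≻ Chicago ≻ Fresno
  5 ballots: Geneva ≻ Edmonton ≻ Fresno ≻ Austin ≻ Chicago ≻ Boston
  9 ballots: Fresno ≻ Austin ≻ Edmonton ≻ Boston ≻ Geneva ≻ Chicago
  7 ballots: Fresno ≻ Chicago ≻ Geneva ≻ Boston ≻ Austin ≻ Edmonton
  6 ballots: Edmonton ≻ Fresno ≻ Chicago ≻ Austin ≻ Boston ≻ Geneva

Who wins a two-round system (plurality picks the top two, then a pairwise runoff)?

Round 1 first-place votes: Edmonton 12, Chicago 0, Geneva 14, Boston 8, Austin 0, Fresno 16. Fresno and Geneva advance.
Runoff: Fresno is ranked above Geneva on 22 ballots, Geneva above Fresno on 28.

Geneva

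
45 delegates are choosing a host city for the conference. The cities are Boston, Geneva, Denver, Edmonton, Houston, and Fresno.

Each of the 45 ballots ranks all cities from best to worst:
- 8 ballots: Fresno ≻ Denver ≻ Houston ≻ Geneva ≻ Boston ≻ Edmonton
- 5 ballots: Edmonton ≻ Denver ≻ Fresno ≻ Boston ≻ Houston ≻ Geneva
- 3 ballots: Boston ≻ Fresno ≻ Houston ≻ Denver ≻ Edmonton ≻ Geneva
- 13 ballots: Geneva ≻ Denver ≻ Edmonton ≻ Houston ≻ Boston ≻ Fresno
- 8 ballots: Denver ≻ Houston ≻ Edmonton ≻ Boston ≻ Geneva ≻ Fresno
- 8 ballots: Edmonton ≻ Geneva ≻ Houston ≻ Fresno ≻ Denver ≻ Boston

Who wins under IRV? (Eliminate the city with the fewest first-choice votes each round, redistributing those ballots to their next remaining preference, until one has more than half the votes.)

Edmonton

Round 1: Boston 3, Geneva 13, Denver 8, Edmonton 13, Houston 0, Fresno 8. Houston eliminated.
Round 2: Boston 3, Geneva 13, Denver 8, Edmonton 13, Fresno 8. Boston eliminated.
Round 3: Geneva 13, Denver 8, Edmonton 13, Fresno 11. Denver eliminated.
Round 4: Geneva 13, Edmonton 21, Fresno 11. Fresno eliminated.
Round 5: Geneva 21, Edmonton 24. Edmonton has a majority (≥23).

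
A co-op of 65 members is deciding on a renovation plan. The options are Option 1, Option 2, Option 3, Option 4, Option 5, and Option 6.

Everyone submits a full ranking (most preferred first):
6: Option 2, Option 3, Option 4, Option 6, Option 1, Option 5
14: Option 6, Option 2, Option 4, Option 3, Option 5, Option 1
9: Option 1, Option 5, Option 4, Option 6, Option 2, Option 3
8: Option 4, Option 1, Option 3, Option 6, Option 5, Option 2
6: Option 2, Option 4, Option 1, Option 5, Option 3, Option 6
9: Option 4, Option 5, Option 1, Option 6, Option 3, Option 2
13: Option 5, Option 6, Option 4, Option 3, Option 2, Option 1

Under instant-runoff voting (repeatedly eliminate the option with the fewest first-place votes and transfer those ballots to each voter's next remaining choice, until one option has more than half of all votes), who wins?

Round 1: Option 1 9, Option 2 12, Option 3 0, Option 4 17, Option 5 13, Option 6 14. Option 3 eliminated.
Round 2: Option 1 9, Option 2 12, Option 4 17, Option 5 13, Option 6 14. Option 1 eliminated.
Round 3: Option 2 12, Option 4 17, Option 5 22, Option 6 14. Option 2 eliminated.
Round 4: Option 4 29, Option 5 22, Option 6 14. Option 6 eliminated.
Round 5: Option 4 43, Option 5 22. Option 4 has a majority (≥33).

Option 4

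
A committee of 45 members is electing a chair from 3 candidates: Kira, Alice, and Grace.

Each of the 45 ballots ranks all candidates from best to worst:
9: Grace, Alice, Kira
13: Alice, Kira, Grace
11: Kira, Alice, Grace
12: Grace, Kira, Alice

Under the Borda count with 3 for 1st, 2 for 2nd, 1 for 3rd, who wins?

Kira: 9×1 + 13×2 + 11×3 + 12×2 = 92
Alice: 9×2 + 13×3 + 11×2 + 12×1 = 91
Grace: 9×3 + 13×1 + 11×1 + 12×3 = 87

Kira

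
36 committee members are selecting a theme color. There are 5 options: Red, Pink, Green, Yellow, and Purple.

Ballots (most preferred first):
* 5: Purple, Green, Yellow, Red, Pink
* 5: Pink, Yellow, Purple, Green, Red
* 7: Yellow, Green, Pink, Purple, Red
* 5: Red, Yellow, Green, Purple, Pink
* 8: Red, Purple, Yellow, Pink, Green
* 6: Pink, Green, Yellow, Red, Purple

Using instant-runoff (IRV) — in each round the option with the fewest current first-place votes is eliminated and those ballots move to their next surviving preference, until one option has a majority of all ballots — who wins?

Yellow

Round 1: Red 13, Pink 11, Green 0, Yellow 7, Purple 5. Green eliminated.
Round 2: Red 13, Pink 11, Yellow 7, Purple 5. Purple eliminated.
Round 3: Red 13, Pink 11, Yellow 12. Pink eliminated.
Round 4: Red 13, Yellow 23. Yellow has a majority (≥19).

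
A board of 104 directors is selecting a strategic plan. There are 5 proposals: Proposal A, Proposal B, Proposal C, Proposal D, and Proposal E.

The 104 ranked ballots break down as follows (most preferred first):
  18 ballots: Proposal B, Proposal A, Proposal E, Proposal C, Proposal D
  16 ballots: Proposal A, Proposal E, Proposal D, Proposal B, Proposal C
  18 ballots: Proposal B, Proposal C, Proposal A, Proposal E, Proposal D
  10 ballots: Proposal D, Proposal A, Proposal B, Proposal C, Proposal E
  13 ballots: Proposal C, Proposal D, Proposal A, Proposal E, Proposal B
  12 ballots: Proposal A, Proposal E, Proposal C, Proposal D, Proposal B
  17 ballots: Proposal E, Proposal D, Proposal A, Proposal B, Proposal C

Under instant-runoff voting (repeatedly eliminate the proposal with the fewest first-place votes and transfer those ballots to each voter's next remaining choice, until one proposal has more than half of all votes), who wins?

Proposal A

Round 1: Proposal A 28, Proposal B 36, Proposal C 13, Proposal D 10, Proposal E 17. Proposal D eliminated.
Round 2: Proposal A 38, Proposal B 36, Proposal C 13, Proposal E 17. Proposal C eliminated.
Round 3: Proposal A 51, Proposal B 36, Proposal E 17. Proposal E eliminated.
Round 4: Proposal A 68, Proposal B 36. Proposal A has a majority (≥53).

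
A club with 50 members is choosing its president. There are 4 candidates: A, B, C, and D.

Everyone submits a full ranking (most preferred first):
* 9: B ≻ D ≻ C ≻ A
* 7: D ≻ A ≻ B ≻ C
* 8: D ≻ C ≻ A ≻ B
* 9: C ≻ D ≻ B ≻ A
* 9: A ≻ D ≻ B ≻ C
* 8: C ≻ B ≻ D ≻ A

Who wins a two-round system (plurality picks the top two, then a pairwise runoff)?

Round 1 first-place votes: A 9, B 9, C 17, D 15. C and D advance.
Runoff: C is ranked above D on 17 ballots, D above C on 33.

D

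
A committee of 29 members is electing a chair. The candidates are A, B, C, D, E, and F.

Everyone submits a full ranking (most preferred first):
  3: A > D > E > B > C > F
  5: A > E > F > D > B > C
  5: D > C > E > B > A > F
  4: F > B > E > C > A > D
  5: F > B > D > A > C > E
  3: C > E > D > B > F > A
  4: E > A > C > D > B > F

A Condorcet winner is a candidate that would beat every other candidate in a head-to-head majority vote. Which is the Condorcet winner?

E vs A: 16–13
E vs B: 20–9
E vs C: 16–13
E vs D: 16–13
E vs F: 20–9
E beats every other candidate.

E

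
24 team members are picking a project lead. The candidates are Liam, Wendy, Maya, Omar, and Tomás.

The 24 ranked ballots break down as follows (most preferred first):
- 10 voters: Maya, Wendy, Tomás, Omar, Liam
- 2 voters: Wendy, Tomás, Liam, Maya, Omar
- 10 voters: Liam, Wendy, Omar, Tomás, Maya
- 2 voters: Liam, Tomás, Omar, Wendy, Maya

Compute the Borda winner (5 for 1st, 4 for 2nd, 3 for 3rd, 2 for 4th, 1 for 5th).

Liam: 10×1 + 2×3 + 10×5 + 2×5 = 76
Wendy: 10×4 + 2×5 + 10×4 + 2×2 = 94
Maya: 10×5 + 2×2 + 10×1 + 2×1 = 66
Omar: 10×2 + 2×1 + 10×3 + 2×3 = 58
Tomás: 10×3 + 2×4 + 10×2 + 2×4 = 66

Wendy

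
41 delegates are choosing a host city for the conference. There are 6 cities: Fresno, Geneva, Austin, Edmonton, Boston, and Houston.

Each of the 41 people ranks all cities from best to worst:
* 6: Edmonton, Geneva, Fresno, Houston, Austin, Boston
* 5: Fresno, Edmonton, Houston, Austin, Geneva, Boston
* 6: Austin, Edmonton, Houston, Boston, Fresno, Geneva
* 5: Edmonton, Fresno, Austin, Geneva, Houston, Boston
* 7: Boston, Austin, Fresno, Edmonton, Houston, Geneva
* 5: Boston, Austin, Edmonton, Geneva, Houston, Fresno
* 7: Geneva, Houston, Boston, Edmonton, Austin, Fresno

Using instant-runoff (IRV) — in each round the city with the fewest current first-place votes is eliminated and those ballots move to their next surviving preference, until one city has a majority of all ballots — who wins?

Round 1: Fresno 5, Geneva 7, Austin 6, Edmonton 11, Boston 12, Houston 0. Houston eliminated.
Round 2: Fresno 5, Geneva 7, Austin 6, Edmonton 11, Boston 12. Fresno eliminated.
Round 3: Geneva 7, Austin 6, Edmonton 16, Boston 12. Austin eliminated.
Round 4: Geneva 7, Edmonton 22, Boston 12. Edmonton has a majority (≥21).

Edmonton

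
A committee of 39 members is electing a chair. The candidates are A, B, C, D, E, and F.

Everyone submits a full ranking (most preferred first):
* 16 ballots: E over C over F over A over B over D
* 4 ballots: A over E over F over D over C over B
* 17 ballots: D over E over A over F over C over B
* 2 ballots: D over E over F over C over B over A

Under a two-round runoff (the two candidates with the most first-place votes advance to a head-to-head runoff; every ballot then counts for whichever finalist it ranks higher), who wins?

Round 1 first-place votes: A 4, B 0, C 0, D 19, E 16, F 0. D and E advance.
Runoff: D is ranked above E on 19 ballots, E above D on 20.

E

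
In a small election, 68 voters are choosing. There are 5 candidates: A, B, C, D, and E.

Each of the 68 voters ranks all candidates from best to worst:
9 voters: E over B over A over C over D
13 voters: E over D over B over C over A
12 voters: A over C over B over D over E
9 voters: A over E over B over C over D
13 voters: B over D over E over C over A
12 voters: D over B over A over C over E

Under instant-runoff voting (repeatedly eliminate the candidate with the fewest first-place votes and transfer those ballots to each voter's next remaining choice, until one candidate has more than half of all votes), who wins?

Round 1: A 21, B 13, C 0, D 12, E 22. C eliminated.
Round 2: A 21, B 13, D 12, E 22. D eliminated.
Round 3: A 21, B 25, E 22. A eliminated.
Round 4: B 37, E 31. B has a majority (≥35).

B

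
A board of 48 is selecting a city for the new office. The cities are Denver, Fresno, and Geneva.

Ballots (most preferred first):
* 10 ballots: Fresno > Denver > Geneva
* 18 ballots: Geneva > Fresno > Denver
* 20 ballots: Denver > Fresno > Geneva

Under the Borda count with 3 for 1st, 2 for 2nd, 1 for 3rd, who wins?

Denver: 10×2 + 18×1 + 20×3 = 98
Fresno: 10×3 + 18×2 + 20×2 = 106
Geneva: 10×1 + 18×3 + 20×1 = 84

Fresno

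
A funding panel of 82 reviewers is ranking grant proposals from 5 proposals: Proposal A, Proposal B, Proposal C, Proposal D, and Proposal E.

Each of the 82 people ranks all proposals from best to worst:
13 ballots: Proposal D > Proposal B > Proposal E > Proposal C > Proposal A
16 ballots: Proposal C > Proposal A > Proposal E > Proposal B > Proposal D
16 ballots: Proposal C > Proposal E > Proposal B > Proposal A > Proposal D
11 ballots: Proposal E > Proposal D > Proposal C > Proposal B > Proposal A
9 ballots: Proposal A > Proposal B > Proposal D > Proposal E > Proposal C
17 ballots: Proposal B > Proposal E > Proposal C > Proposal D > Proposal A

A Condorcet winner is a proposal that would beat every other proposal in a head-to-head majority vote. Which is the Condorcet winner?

Proposal E vs Proposal A: 57–25
Proposal E vs Proposal B: 43–39
Proposal E vs Proposal C: 50–32
Proposal E vs Proposal D: 60–22
Proposal E beats every other proposal.

Proposal E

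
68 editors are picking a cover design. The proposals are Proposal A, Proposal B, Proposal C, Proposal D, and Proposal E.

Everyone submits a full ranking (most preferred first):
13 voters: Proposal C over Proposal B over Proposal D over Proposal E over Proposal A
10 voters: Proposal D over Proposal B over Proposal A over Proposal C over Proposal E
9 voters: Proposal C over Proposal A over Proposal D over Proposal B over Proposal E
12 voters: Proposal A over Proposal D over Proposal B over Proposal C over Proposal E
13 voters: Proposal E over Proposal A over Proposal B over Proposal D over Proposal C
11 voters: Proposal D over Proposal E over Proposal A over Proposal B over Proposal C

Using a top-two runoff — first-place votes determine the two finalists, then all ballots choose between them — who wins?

Proposal D

Round 1 first-place votes: Proposal A 12, Proposal B 0, Proposal C 22, Proposal D 21, Proposal E 13. Proposal C and Proposal D advance.
Runoff: Proposal C is ranked above Proposal D on 22 ballots, Proposal D above Proposal C on 46.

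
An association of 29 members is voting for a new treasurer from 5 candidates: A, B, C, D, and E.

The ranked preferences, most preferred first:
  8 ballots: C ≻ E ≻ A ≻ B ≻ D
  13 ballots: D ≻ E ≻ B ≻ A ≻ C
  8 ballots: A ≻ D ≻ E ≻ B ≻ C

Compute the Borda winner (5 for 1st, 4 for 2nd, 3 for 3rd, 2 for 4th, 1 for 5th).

A: 8×3 + 13×2 + 8×5 = 90
B: 8×2 + 13×3 + 8×2 = 71
C: 8×5 + 13×1 + 8×1 = 61
D: 8×1 + 13×5 + 8×4 = 105
E: 8×4 + 13×4 + 8×3 = 108

E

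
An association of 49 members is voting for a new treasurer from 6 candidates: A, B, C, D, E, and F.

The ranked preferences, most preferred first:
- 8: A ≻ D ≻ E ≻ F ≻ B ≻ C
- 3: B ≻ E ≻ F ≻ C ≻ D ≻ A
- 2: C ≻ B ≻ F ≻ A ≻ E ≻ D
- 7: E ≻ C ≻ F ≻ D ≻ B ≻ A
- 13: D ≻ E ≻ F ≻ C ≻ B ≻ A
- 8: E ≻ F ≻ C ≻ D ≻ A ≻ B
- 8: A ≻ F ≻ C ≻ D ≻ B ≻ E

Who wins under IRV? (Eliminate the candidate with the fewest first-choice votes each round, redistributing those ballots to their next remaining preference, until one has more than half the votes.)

E

Round 1: A 16, B 3, C 2, D 13, E 15, F 0. F eliminated.
Round 2: A 16, B 3, C 2, D 13, E 15. C eliminated.
Round 3: A 16, B 5, D 13, E 15. B eliminated.
Round 4: A 18, D 13, E 18. D eliminated.
Round 5: A 18, E 31. E has a majority (≥25).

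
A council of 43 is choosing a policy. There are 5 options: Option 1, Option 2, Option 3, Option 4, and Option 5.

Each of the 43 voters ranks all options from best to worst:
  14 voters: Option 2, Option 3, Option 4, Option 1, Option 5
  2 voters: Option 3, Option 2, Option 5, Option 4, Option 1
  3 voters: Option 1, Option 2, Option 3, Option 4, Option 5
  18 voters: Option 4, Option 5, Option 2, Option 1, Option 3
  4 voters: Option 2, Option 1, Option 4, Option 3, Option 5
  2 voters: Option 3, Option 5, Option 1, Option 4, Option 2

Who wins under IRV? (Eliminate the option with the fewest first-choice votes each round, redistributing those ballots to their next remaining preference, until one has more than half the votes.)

Option 2

Round 1: Option 1 3, Option 2 18, Option 3 4, Option 4 18, Option 5 0. Option 5 eliminated.
Round 2: Option 1 3, Option 2 18, Option 3 4, Option 4 18. Option 1 eliminated.
Round 3: Option 2 21, Option 3 4, Option 4 18. Option 3 eliminated.
Round 4: Option 2 23, Option 4 20. Option 2 has a majority (≥22).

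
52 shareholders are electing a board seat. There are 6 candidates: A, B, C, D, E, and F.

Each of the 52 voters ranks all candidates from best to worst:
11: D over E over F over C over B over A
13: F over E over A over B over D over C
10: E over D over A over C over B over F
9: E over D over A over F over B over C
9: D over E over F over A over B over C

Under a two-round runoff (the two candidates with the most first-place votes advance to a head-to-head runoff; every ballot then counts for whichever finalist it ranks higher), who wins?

Round 1 first-place votes: A 0, B 0, C 0, D 20, E 19, F 13. D and E advance.
Runoff: D is ranked above E on 20 ballots, E above D on 32.

E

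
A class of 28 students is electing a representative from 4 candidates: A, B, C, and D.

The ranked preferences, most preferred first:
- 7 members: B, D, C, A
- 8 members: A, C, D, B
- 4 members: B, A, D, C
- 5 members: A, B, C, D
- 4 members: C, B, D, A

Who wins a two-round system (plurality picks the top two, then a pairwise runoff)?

Round 1 first-place votes: A 13, B 11, C 4, D 0. A and B advance.
Runoff: A is ranked above B on 13 ballots, B above A on 15.

B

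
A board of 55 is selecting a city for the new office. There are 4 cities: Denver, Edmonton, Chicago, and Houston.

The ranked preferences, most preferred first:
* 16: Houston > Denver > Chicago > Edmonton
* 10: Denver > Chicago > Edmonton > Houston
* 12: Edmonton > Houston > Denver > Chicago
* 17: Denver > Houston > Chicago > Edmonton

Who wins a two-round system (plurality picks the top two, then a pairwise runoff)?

Round 1 first-place votes: Denver 27, Edmonton 12, Chicago 0, Houston 16. Denver and Houston advance.
Runoff: Denver is ranked above Houston on 27 ballots, Houston above Denver on 28.

Houston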